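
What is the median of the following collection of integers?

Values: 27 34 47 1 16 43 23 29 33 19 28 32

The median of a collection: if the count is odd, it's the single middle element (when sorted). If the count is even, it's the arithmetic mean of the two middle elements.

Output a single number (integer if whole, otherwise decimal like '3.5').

Step 1: insert 27 -> lo=[27] (size 1, max 27) hi=[] (size 0) -> median=27
Step 2: insert 34 -> lo=[27] (size 1, max 27) hi=[34] (size 1, min 34) -> median=30.5
Step 3: insert 47 -> lo=[27, 34] (size 2, max 34) hi=[47] (size 1, min 47) -> median=34
Step 4: insert 1 -> lo=[1, 27] (size 2, max 27) hi=[34, 47] (size 2, min 34) -> median=30.5
Step 5: insert 16 -> lo=[1, 16, 27] (size 3, max 27) hi=[34, 47] (size 2, min 34) -> median=27
Step 6: insert 43 -> lo=[1, 16, 27] (size 3, max 27) hi=[34, 43, 47] (size 3, min 34) -> median=30.5
Step 7: insert 23 -> lo=[1, 16, 23, 27] (size 4, max 27) hi=[34, 43, 47] (size 3, min 34) -> median=27
Step 8: insert 29 -> lo=[1, 16, 23, 27] (size 4, max 27) hi=[29, 34, 43, 47] (size 4, min 29) -> median=28
Step 9: insert 33 -> lo=[1, 16, 23, 27, 29] (size 5, max 29) hi=[33, 34, 43, 47] (size 4, min 33) -> median=29
Step 10: insert 19 -> lo=[1, 16, 19, 23, 27] (size 5, max 27) hi=[29, 33, 34, 43, 47] (size 5, min 29) -> median=28
Step 11: insert 28 -> lo=[1, 16, 19, 23, 27, 28] (size 6, max 28) hi=[29, 33, 34, 43, 47] (size 5, min 29) -> median=28
Step 12: insert 32 -> lo=[1, 16, 19, 23, 27, 28] (size 6, max 28) hi=[29, 32, 33, 34, 43, 47] (size 6, min 29) -> median=28.5

Answer: 28.5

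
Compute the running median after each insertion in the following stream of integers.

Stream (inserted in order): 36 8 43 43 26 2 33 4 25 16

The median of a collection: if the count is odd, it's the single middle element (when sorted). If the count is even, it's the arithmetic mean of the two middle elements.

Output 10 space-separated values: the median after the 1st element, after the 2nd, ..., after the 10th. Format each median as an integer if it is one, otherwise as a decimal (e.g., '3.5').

Step 1: insert 36 -> lo=[36] (size 1, max 36) hi=[] (size 0) -> median=36
Step 2: insert 8 -> lo=[8] (size 1, max 8) hi=[36] (size 1, min 36) -> median=22
Step 3: insert 43 -> lo=[8, 36] (size 2, max 36) hi=[43] (size 1, min 43) -> median=36
Step 4: insert 43 -> lo=[8, 36] (size 2, max 36) hi=[43, 43] (size 2, min 43) -> median=39.5
Step 5: insert 26 -> lo=[8, 26, 36] (size 3, max 36) hi=[43, 43] (size 2, min 43) -> median=36
Step 6: insert 2 -> lo=[2, 8, 26] (size 3, max 26) hi=[36, 43, 43] (size 3, min 36) -> median=31
Step 7: insert 33 -> lo=[2, 8, 26, 33] (size 4, max 33) hi=[36, 43, 43] (size 3, min 36) -> median=33
Step 8: insert 4 -> lo=[2, 4, 8, 26] (size 4, max 26) hi=[33, 36, 43, 43] (size 4, min 33) -> median=29.5
Step 9: insert 25 -> lo=[2, 4, 8, 25, 26] (size 5, max 26) hi=[33, 36, 43, 43] (size 4, min 33) -> median=26
Step 10: insert 16 -> lo=[2, 4, 8, 16, 25] (size 5, max 25) hi=[26, 33, 36, 43, 43] (size 5, min 26) -> median=25.5

Answer: 36 22 36 39.5 36 31 33 29.5 26 25.5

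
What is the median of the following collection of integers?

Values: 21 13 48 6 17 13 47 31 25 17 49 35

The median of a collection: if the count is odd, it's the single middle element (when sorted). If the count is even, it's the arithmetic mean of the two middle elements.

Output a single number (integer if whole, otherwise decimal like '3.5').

Step 1: insert 21 -> lo=[21] (size 1, max 21) hi=[] (size 0) -> median=21
Step 2: insert 13 -> lo=[13] (size 1, max 13) hi=[21] (size 1, min 21) -> median=17
Step 3: insert 48 -> lo=[13, 21] (size 2, max 21) hi=[48] (size 1, min 48) -> median=21
Step 4: insert 6 -> lo=[6, 13] (size 2, max 13) hi=[21, 48] (size 2, min 21) -> median=17
Step 5: insert 17 -> lo=[6, 13, 17] (size 3, max 17) hi=[21, 48] (size 2, min 21) -> median=17
Step 6: insert 13 -> lo=[6, 13, 13] (size 3, max 13) hi=[17, 21, 48] (size 3, min 17) -> median=15
Step 7: insert 47 -> lo=[6, 13, 13, 17] (size 4, max 17) hi=[21, 47, 48] (size 3, min 21) -> median=17
Step 8: insert 31 -> lo=[6, 13, 13, 17] (size 4, max 17) hi=[21, 31, 47, 48] (size 4, min 21) -> median=19
Step 9: insert 25 -> lo=[6, 13, 13, 17, 21] (size 5, max 21) hi=[25, 31, 47, 48] (size 4, min 25) -> median=21
Step 10: insert 17 -> lo=[6, 13, 13, 17, 17] (size 5, max 17) hi=[21, 25, 31, 47, 48] (size 5, min 21) -> median=19
Step 11: insert 49 -> lo=[6, 13, 13, 17, 17, 21] (size 6, max 21) hi=[25, 31, 47, 48, 49] (size 5, min 25) -> median=21
Step 12: insert 35 -> lo=[6, 13, 13, 17, 17, 21] (size 6, max 21) hi=[25, 31, 35, 47, 48, 49] (size 6, min 25) -> median=23

Answer: 23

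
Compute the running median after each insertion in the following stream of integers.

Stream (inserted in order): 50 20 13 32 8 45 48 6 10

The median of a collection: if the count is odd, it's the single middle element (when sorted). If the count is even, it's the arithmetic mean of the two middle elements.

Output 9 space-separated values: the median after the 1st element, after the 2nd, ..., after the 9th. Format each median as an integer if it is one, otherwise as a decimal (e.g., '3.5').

Step 1: insert 50 -> lo=[50] (size 1, max 50) hi=[] (size 0) -> median=50
Step 2: insert 20 -> lo=[20] (size 1, max 20) hi=[50] (size 1, min 50) -> median=35
Step 3: insert 13 -> lo=[13, 20] (size 2, max 20) hi=[50] (size 1, min 50) -> median=20
Step 4: insert 32 -> lo=[13, 20] (size 2, max 20) hi=[32, 50] (size 2, min 32) -> median=26
Step 5: insert 8 -> lo=[8, 13, 20] (size 3, max 20) hi=[32, 50] (size 2, min 32) -> median=20
Step 6: insert 45 -> lo=[8, 13, 20] (size 3, max 20) hi=[32, 45, 50] (size 3, min 32) -> median=26
Step 7: insert 48 -> lo=[8, 13, 20, 32] (size 4, max 32) hi=[45, 48, 50] (size 3, min 45) -> median=32
Step 8: insert 6 -> lo=[6, 8, 13, 20] (size 4, max 20) hi=[32, 45, 48, 50] (size 4, min 32) -> median=26
Step 9: insert 10 -> lo=[6, 8, 10, 13, 20] (size 5, max 20) hi=[32, 45, 48, 50] (size 4, min 32) -> median=20

Answer: 50 35 20 26 20 26 32 26 20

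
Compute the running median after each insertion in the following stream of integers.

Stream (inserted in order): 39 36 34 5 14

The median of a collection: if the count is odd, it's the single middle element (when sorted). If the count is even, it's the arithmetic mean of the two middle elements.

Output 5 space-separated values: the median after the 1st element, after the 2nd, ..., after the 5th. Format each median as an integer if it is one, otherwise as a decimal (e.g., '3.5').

Answer: 39 37.5 36 35 34

Derivation:
Step 1: insert 39 -> lo=[39] (size 1, max 39) hi=[] (size 0) -> median=39
Step 2: insert 36 -> lo=[36] (size 1, max 36) hi=[39] (size 1, min 39) -> median=37.5
Step 3: insert 34 -> lo=[34, 36] (size 2, max 36) hi=[39] (size 1, min 39) -> median=36
Step 4: insert 5 -> lo=[5, 34] (size 2, max 34) hi=[36, 39] (size 2, min 36) -> median=35
Step 5: insert 14 -> lo=[5, 14, 34] (size 3, max 34) hi=[36, 39] (size 2, min 36) -> median=34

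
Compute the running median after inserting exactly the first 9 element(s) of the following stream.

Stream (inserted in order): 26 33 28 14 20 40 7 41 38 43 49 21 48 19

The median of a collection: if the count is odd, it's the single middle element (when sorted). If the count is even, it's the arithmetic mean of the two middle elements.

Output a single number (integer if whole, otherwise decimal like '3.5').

Answer: 28

Derivation:
Step 1: insert 26 -> lo=[26] (size 1, max 26) hi=[] (size 0) -> median=26
Step 2: insert 33 -> lo=[26] (size 1, max 26) hi=[33] (size 1, min 33) -> median=29.5
Step 3: insert 28 -> lo=[26, 28] (size 2, max 28) hi=[33] (size 1, min 33) -> median=28
Step 4: insert 14 -> lo=[14, 26] (size 2, max 26) hi=[28, 33] (size 2, min 28) -> median=27
Step 5: insert 20 -> lo=[14, 20, 26] (size 3, max 26) hi=[28, 33] (size 2, min 28) -> median=26
Step 6: insert 40 -> lo=[14, 20, 26] (size 3, max 26) hi=[28, 33, 40] (size 3, min 28) -> median=27
Step 7: insert 7 -> lo=[7, 14, 20, 26] (size 4, max 26) hi=[28, 33, 40] (size 3, min 28) -> median=26
Step 8: insert 41 -> lo=[7, 14, 20, 26] (size 4, max 26) hi=[28, 33, 40, 41] (size 4, min 28) -> median=27
Step 9: insert 38 -> lo=[7, 14, 20, 26, 28] (size 5, max 28) hi=[33, 38, 40, 41] (size 4, min 33) -> median=28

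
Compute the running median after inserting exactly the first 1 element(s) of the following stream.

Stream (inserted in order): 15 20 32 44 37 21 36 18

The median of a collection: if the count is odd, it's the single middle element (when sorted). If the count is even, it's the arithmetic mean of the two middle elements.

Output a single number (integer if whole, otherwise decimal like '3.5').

Step 1: insert 15 -> lo=[15] (size 1, max 15) hi=[] (size 0) -> median=15

Answer: 15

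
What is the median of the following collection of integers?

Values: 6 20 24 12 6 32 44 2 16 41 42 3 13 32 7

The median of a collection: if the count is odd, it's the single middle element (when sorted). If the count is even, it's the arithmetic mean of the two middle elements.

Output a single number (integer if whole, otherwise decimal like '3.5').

Answer: 16

Derivation:
Step 1: insert 6 -> lo=[6] (size 1, max 6) hi=[] (size 0) -> median=6
Step 2: insert 20 -> lo=[6] (size 1, max 6) hi=[20] (size 1, min 20) -> median=13
Step 3: insert 24 -> lo=[6, 20] (size 2, max 20) hi=[24] (size 1, min 24) -> median=20
Step 4: insert 12 -> lo=[6, 12] (size 2, max 12) hi=[20, 24] (size 2, min 20) -> median=16
Step 5: insert 6 -> lo=[6, 6, 12] (size 3, max 12) hi=[20, 24] (size 2, min 20) -> median=12
Step 6: insert 32 -> lo=[6, 6, 12] (size 3, max 12) hi=[20, 24, 32] (size 3, min 20) -> median=16
Step 7: insert 44 -> lo=[6, 6, 12, 20] (size 4, max 20) hi=[24, 32, 44] (size 3, min 24) -> median=20
Step 8: insert 2 -> lo=[2, 6, 6, 12] (size 4, max 12) hi=[20, 24, 32, 44] (size 4, min 20) -> median=16
Step 9: insert 16 -> lo=[2, 6, 6, 12, 16] (size 5, max 16) hi=[20, 24, 32, 44] (size 4, min 20) -> median=16
Step 10: insert 41 -> lo=[2, 6, 6, 12, 16] (size 5, max 16) hi=[20, 24, 32, 41, 44] (size 5, min 20) -> median=18
Step 11: insert 42 -> lo=[2, 6, 6, 12, 16, 20] (size 6, max 20) hi=[24, 32, 41, 42, 44] (size 5, min 24) -> median=20
Step 12: insert 3 -> lo=[2, 3, 6, 6, 12, 16] (size 6, max 16) hi=[20, 24, 32, 41, 42, 44] (size 6, min 20) -> median=18
Step 13: insert 13 -> lo=[2, 3, 6, 6, 12, 13, 16] (size 7, max 16) hi=[20, 24, 32, 41, 42, 44] (size 6, min 20) -> median=16
Step 14: insert 32 -> lo=[2, 3, 6, 6, 12, 13, 16] (size 7, max 16) hi=[20, 24, 32, 32, 41, 42, 44] (size 7, min 20) -> median=18
Step 15: insert 7 -> lo=[2, 3, 6, 6, 7, 12, 13, 16] (size 8, max 16) hi=[20, 24, 32, 32, 41, 42, 44] (size 7, min 20) -> median=16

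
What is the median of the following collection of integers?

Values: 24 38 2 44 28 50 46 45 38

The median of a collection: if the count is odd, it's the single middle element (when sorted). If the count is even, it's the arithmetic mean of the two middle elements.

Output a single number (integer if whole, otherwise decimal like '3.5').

Step 1: insert 24 -> lo=[24] (size 1, max 24) hi=[] (size 0) -> median=24
Step 2: insert 38 -> lo=[24] (size 1, max 24) hi=[38] (size 1, min 38) -> median=31
Step 3: insert 2 -> lo=[2, 24] (size 2, max 24) hi=[38] (size 1, min 38) -> median=24
Step 4: insert 44 -> lo=[2, 24] (size 2, max 24) hi=[38, 44] (size 2, min 38) -> median=31
Step 5: insert 28 -> lo=[2, 24, 28] (size 3, max 28) hi=[38, 44] (size 2, min 38) -> median=28
Step 6: insert 50 -> lo=[2, 24, 28] (size 3, max 28) hi=[38, 44, 50] (size 3, min 38) -> median=33
Step 7: insert 46 -> lo=[2, 24, 28, 38] (size 4, max 38) hi=[44, 46, 50] (size 3, min 44) -> median=38
Step 8: insert 45 -> lo=[2, 24, 28, 38] (size 4, max 38) hi=[44, 45, 46, 50] (size 4, min 44) -> median=41
Step 9: insert 38 -> lo=[2, 24, 28, 38, 38] (size 5, max 38) hi=[44, 45, 46, 50] (size 4, min 44) -> median=38

Answer: 38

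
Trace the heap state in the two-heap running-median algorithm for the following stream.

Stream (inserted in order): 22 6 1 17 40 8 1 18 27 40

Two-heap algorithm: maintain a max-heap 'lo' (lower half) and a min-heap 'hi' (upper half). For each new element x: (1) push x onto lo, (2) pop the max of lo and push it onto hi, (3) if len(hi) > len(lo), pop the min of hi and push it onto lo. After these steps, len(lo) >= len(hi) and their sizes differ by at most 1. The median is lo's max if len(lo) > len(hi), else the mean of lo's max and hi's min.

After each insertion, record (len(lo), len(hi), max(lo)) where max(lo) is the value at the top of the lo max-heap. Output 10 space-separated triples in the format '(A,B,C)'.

Answer: (1,0,22) (1,1,6) (2,1,6) (2,2,6) (3,2,17) (3,3,8) (4,3,8) (4,4,8) (5,4,17) (5,5,17)

Derivation:
Step 1: insert 22 -> lo=[22] hi=[] -> (len(lo)=1, len(hi)=0, max(lo)=22)
Step 2: insert 6 -> lo=[6] hi=[22] -> (len(lo)=1, len(hi)=1, max(lo)=6)
Step 3: insert 1 -> lo=[1, 6] hi=[22] -> (len(lo)=2, len(hi)=1, max(lo)=6)
Step 4: insert 17 -> lo=[1, 6] hi=[17, 22] -> (len(lo)=2, len(hi)=2, max(lo)=6)
Step 5: insert 40 -> lo=[1, 6, 17] hi=[22, 40] -> (len(lo)=3, len(hi)=2, max(lo)=17)
Step 6: insert 8 -> lo=[1, 6, 8] hi=[17, 22, 40] -> (len(lo)=3, len(hi)=3, max(lo)=8)
Step 7: insert 1 -> lo=[1, 1, 6, 8] hi=[17, 22, 40] -> (len(lo)=4, len(hi)=3, max(lo)=8)
Step 8: insert 18 -> lo=[1, 1, 6, 8] hi=[17, 18, 22, 40] -> (len(lo)=4, len(hi)=4, max(lo)=8)
Step 9: insert 27 -> lo=[1, 1, 6, 8, 17] hi=[18, 22, 27, 40] -> (len(lo)=5, len(hi)=4, max(lo)=17)
Step 10: insert 40 -> lo=[1, 1, 6, 8, 17] hi=[18, 22, 27, 40, 40] -> (len(lo)=5, len(hi)=5, max(lo)=17)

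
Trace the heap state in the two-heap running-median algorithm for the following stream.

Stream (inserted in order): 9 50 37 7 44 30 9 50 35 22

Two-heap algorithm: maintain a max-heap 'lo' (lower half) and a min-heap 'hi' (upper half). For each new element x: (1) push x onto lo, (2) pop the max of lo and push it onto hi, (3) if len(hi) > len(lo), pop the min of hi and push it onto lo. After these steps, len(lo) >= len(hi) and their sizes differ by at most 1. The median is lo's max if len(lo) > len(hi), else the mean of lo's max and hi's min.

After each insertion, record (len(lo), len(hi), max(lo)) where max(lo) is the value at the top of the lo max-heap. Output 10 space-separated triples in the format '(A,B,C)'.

Answer: (1,0,9) (1,1,9) (2,1,37) (2,2,9) (3,2,37) (3,3,30) (4,3,30) (4,4,30) (5,4,35) (5,5,30)

Derivation:
Step 1: insert 9 -> lo=[9] hi=[] -> (len(lo)=1, len(hi)=0, max(lo)=9)
Step 2: insert 50 -> lo=[9] hi=[50] -> (len(lo)=1, len(hi)=1, max(lo)=9)
Step 3: insert 37 -> lo=[9, 37] hi=[50] -> (len(lo)=2, len(hi)=1, max(lo)=37)
Step 4: insert 7 -> lo=[7, 9] hi=[37, 50] -> (len(lo)=2, len(hi)=2, max(lo)=9)
Step 5: insert 44 -> lo=[7, 9, 37] hi=[44, 50] -> (len(lo)=3, len(hi)=2, max(lo)=37)
Step 6: insert 30 -> lo=[7, 9, 30] hi=[37, 44, 50] -> (len(lo)=3, len(hi)=3, max(lo)=30)
Step 7: insert 9 -> lo=[7, 9, 9, 30] hi=[37, 44, 50] -> (len(lo)=4, len(hi)=3, max(lo)=30)
Step 8: insert 50 -> lo=[7, 9, 9, 30] hi=[37, 44, 50, 50] -> (len(lo)=4, len(hi)=4, max(lo)=30)
Step 9: insert 35 -> lo=[7, 9, 9, 30, 35] hi=[37, 44, 50, 50] -> (len(lo)=5, len(hi)=4, max(lo)=35)
Step 10: insert 22 -> lo=[7, 9, 9, 22, 30] hi=[35, 37, 44, 50, 50] -> (len(lo)=5, len(hi)=5, max(lo)=30)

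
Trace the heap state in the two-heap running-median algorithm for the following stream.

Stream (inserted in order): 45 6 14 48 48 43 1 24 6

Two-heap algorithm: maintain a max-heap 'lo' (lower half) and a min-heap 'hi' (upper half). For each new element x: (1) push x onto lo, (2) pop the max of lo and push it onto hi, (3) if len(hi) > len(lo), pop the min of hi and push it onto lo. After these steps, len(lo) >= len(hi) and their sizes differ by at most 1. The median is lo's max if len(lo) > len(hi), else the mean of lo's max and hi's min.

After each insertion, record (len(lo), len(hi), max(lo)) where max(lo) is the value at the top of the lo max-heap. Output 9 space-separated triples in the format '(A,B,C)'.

Answer: (1,0,45) (1,1,6) (2,1,14) (2,2,14) (3,2,45) (3,3,43) (4,3,43) (4,4,24) (5,4,24)

Derivation:
Step 1: insert 45 -> lo=[45] hi=[] -> (len(lo)=1, len(hi)=0, max(lo)=45)
Step 2: insert 6 -> lo=[6] hi=[45] -> (len(lo)=1, len(hi)=1, max(lo)=6)
Step 3: insert 14 -> lo=[6, 14] hi=[45] -> (len(lo)=2, len(hi)=1, max(lo)=14)
Step 4: insert 48 -> lo=[6, 14] hi=[45, 48] -> (len(lo)=2, len(hi)=2, max(lo)=14)
Step 5: insert 48 -> lo=[6, 14, 45] hi=[48, 48] -> (len(lo)=3, len(hi)=2, max(lo)=45)
Step 6: insert 43 -> lo=[6, 14, 43] hi=[45, 48, 48] -> (len(lo)=3, len(hi)=3, max(lo)=43)
Step 7: insert 1 -> lo=[1, 6, 14, 43] hi=[45, 48, 48] -> (len(lo)=4, len(hi)=3, max(lo)=43)
Step 8: insert 24 -> lo=[1, 6, 14, 24] hi=[43, 45, 48, 48] -> (len(lo)=4, len(hi)=4, max(lo)=24)
Step 9: insert 6 -> lo=[1, 6, 6, 14, 24] hi=[43, 45, 48, 48] -> (len(lo)=5, len(hi)=4, max(lo)=24)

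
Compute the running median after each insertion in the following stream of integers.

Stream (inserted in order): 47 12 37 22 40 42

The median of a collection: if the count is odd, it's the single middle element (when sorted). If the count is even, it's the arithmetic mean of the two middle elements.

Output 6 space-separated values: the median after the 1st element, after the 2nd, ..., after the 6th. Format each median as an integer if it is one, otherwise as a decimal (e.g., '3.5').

Answer: 47 29.5 37 29.5 37 38.5

Derivation:
Step 1: insert 47 -> lo=[47] (size 1, max 47) hi=[] (size 0) -> median=47
Step 2: insert 12 -> lo=[12] (size 1, max 12) hi=[47] (size 1, min 47) -> median=29.5
Step 3: insert 37 -> lo=[12, 37] (size 2, max 37) hi=[47] (size 1, min 47) -> median=37
Step 4: insert 22 -> lo=[12, 22] (size 2, max 22) hi=[37, 47] (size 2, min 37) -> median=29.5
Step 5: insert 40 -> lo=[12, 22, 37] (size 3, max 37) hi=[40, 47] (size 2, min 40) -> median=37
Step 6: insert 42 -> lo=[12, 22, 37] (size 3, max 37) hi=[40, 42, 47] (size 3, min 40) -> median=38.5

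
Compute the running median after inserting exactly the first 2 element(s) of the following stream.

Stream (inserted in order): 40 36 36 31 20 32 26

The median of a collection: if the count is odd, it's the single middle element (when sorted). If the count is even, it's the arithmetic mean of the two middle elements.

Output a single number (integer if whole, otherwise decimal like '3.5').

Answer: 38

Derivation:
Step 1: insert 40 -> lo=[40] (size 1, max 40) hi=[] (size 0) -> median=40
Step 2: insert 36 -> lo=[36] (size 1, max 36) hi=[40] (size 1, min 40) -> median=38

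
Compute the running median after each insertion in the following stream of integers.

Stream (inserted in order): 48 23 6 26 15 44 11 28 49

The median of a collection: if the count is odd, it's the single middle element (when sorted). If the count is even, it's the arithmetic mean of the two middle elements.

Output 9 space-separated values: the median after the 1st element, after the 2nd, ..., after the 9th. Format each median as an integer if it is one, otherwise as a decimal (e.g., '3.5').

Step 1: insert 48 -> lo=[48] (size 1, max 48) hi=[] (size 0) -> median=48
Step 2: insert 23 -> lo=[23] (size 1, max 23) hi=[48] (size 1, min 48) -> median=35.5
Step 3: insert 6 -> lo=[6, 23] (size 2, max 23) hi=[48] (size 1, min 48) -> median=23
Step 4: insert 26 -> lo=[6, 23] (size 2, max 23) hi=[26, 48] (size 2, min 26) -> median=24.5
Step 5: insert 15 -> lo=[6, 15, 23] (size 3, max 23) hi=[26, 48] (size 2, min 26) -> median=23
Step 6: insert 44 -> lo=[6, 15, 23] (size 3, max 23) hi=[26, 44, 48] (size 3, min 26) -> median=24.5
Step 7: insert 11 -> lo=[6, 11, 15, 23] (size 4, max 23) hi=[26, 44, 48] (size 3, min 26) -> median=23
Step 8: insert 28 -> lo=[6, 11, 15, 23] (size 4, max 23) hi=[26, 28, 44, 48] (size 4, min 26) -> median=24.5
Step 9: insert 49 -> lo=[6, 11, 15, 23, 26] (size 5, max 26) hi=[28, 44, 48, 49] (size 4, min 28) -> median=26

Answer: 48 35.5 23 24.5 23 24.5 23 24.5 26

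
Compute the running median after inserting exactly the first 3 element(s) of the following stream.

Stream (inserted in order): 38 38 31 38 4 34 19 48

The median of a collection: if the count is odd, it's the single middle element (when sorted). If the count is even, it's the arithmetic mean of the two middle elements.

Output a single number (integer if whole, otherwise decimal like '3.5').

Step 1: insert 38 -> lo=[38] (size 1, max 38) hi=[] (size 0) -> median=38
Step 2: insert 38 -> lo=[38] (size 1, max 38) hi=[38] (size 1, min 38) -> median=38
Step 3: insert 31 -> lo=[31, 38] (size 2, max 38) hi=[38] (size 1, min 38) -> median=38

Answer: 38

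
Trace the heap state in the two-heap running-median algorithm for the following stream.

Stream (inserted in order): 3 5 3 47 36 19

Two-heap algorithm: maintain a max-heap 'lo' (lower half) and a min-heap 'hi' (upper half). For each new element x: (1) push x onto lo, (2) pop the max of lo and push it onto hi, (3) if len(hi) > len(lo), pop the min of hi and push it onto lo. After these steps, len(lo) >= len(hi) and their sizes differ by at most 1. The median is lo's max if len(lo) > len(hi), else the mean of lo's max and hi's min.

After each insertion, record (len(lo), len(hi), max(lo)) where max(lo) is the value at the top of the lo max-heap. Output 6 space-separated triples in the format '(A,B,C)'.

Answer: (1,0,3) (1,1,3) (2,1,3) (2,2,3) (3,2,5) (3,3,5)

Derivation:
Step 1: insert 3 -> lo=[3] hi=[] -> (len(lo)=1, len(hi)=0, max(lo)=3)
Step 2: insert 5 -> lo=[3] hi=[5] -> (len(lo)=1, len(hi)=1, max(lo)=3)
Step 3: insert 3 -> lo=[3, 3] hi=[5] -> (len(lo)=2, len(hi)=1, max(lo)=3)
Step 4: insert 47 -> lo=[3, 3] hi=[5, 47] -> (len(lo)=2, len(hi)=2, max(lo)=3)
Step 5: insert 36 -> lo=[3, 3, 5] hi=[36, 47] -> (len(lo)=3, len(hi)=2, max(lo)=5)
Step 6: insert 19 -> lo=[3, 3, 5] hi=[19, 36, 47] -> (len(lo)=3, len(hi)=3, max(lo)=5)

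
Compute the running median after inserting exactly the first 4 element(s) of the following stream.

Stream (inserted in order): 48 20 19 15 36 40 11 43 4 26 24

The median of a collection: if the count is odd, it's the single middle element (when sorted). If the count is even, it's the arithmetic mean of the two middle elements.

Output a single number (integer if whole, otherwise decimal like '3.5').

Answer: 19.5

Derivation:
Step 1: insert 48 -> lo=[48] (size 1, max 48) hi=[] (size 0) -> median=48
Step 2: insert 20 -> lo=[20] (size 1, max 20) hi=[48] (size 1, min 48) -> median=34
Step 3: insert 19 -> lo=[19, 20] (size 2, max 20) hi=[48] (size 1, min 48) -> median=20
Step 4: insert 15 -> lo=[15, 19] (size 2, max 19) hi=[20, 48] (size 2, min 20) -> median=19.5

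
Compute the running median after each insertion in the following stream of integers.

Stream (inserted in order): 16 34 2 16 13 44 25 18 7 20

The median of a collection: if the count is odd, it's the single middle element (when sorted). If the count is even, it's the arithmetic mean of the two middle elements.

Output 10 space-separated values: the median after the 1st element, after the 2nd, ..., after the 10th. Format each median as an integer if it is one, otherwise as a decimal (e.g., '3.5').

Step 1: insert 16 -> lo=[16] (size 1, max 16) hi=[] (size 0) -> median=16
Step 2: insert 34 -> lo=[16] (size 1, max 16) hi=[34] (size 1, min 34) -> median=25
Step 3: insert 2 -> lo=[2, 16] (size 2, max 16) hi=[34] (size 1, min 34) -> median=16
Step 4: insert 16 -> lo=[2, 16] (size 2, max 16) hi=[16, 34] (size 2, min 16) -> median=16
Step 5: insert 13 -> lo=[2, 13, 16] (size 3, max 16) hi=[16, 34] (size 2, min 16) -> median=16
Step 6: insert 44 -> lo=[2, 13, 16] (size 3, max 16) hi=[16, 34, 44] (size 3, min 16) -> median=16
Step 7: insert 25 -> lo=[2, 13, 16, 16] (size 4, max 16) hi=[25, 34, 44] (size 3, min 25) -> median=16
Step 8: insert 18 -> lo=[2, 13, 16, 16] (size 4, max 16) hi=[18, 25, 34, 44] (size 4, min 18) -> median=17
Step 9: insert 7 -> lo=[2, 7, 13, 16, 16] (size 5, max 16) hi=[18, 25, 34, 44] (size 4, min 18) -> median=16
Step 10: insert 20 -> lo=[2, 7, 13, 16, 16] (size 5, max 16) hi=[18, 20, 25, 34, 44] (size 5, min 18) -> median=17

Answer: 16 25 16 16 16 16 16 17 16 17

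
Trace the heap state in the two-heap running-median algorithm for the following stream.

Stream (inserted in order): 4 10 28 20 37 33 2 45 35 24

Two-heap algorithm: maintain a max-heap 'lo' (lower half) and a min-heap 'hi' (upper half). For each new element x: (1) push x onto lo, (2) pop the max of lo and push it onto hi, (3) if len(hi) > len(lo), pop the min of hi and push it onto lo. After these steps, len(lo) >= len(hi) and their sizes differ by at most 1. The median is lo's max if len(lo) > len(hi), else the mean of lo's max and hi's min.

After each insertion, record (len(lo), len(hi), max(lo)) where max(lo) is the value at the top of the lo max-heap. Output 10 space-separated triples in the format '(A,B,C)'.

Step 1: insert 4 -> lo=[4] hi=[] -> (len(lo)=1, len(hi)=0, max(lo)=4)
Step 2: insert 10 -> lo=[4] hi=[10] -> (len(lo)=1, len(hi)=1, max(lo)=4)
Step 3: insert 28 -> lo=[4, 10] hi=[28] -> (len(lo)=2, len(hi)=1, max(lo)=10)
Step 4: insert 20 -> lo=[4, 10] hi=[20, 28] -> (len(lo)=2, len(hi)=2, max(lo)=10)
Step 5: insert 37 -> lo=[4, 10, 20] hi=[28, 37] -> (len(lo)=3, len(hi)=2, max(lo)=20)
Step 6: insert 33 -> lo=[4, 10, 20] hi=[28, 33, 37] -> (len(lo)=3, len(hi)=3, max(lo)=20)
Step 7: insert 2 -> lo=[2, 4, 10, 20] hi=[28, 33, 37] -> (len(lo)=4, len(hi)=3, max(lo)=20)
Step 8: insert 45 -> lo=[2, 4, 10, 20] hi=[28, 33, 37, 45] -> (len(lo)=4, len(hi)=4, max(lo)=20)
Step 9: insert 35 -> lo=[2, 4, 10, 20, 28] hi=[33, 35, 37, 45] -> (len(lo)=5, len(hi)=4, max(lo)=28)
Step 10: insert 24 -> lo=[2, 4, 10, 20, 24] hi=[28, 33, 35, 37, 45] -> (len(lo)=5, len(hi)=5, max(lo)=24)

Answer: (1,0,4) (1,1,4) (2,1,10) (2,2,10) (3,2,20) (3,3,20) (4,3,20) (4,4,20) (5,4,28) (5,5,24)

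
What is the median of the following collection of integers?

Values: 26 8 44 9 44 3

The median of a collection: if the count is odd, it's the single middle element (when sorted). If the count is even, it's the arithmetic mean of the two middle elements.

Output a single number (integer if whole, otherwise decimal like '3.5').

Answer: 17.5

Derivation:
Step 1: insert 26 -> lo=[26] (size 1, max 26) hi=[] (size 0) -> median=26
Step 2: insert 8 -> lo=[8] (size 1, max 8) hi=[26] (size 1, min 26) -> median=17
Step 3: insert 44 -> lo=[8, 26] (size 2, max 26) hi=[44] (size 1, min 44) -> median=26
Step 4: insert 9 -> lo=[8, 9] (size 2, max 9) hi=[26, 44] (size 2, min 26) -> median=17.5
Step 5: insert 44 -> lo=[8, 9, 26] (size 3, max 26) hi=[44, 44] (size 2, min 44) -> median=26
Step 6: insert 3 -> lo=[3, 8, 9] (size 3, max 9) hi=[26, 44, 44] (size 3, min 26) -> median=17.5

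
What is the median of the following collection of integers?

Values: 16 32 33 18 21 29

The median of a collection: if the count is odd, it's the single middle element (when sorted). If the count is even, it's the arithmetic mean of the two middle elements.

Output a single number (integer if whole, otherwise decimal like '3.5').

Answer: 25

Derivation:
Step 1: insert 16 -> lo=[16] (size 1, max 16) hi=[] (size 0) -> median=16
Step 2: insert 32 -> lo=[16] (size 1, max 16) hi=[32] (size 1, min 32) -> median=24
Step 3: insert 33 -> lo=[16, 32] (size 2, max 32) hi=[33] (size 1, min 33) -> median=32
Step 4: insert 18 -> lo=[16, 18] (size 2, max 18) hi=[32, 33] (size 2, min 32) -> median=25
Step 5: insert 21 -> lo=[16, 18, 21] (size 3, max 21) hi=[32, 33] (size 2, min 32) -> median=21
Step 6: insert 29 -> lo=[16, 18, 21] (size 3, max 21) hi=[29, 32, 33] (size 3, min 29) -> median=25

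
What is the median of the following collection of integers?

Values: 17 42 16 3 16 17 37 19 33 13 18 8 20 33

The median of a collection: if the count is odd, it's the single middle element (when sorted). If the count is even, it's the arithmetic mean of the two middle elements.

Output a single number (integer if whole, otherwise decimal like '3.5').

Answer: 17.5

Derivation:
Step 1: insert 17 -> lo=[17] (size 1, max 17) hi=[] (size 0) -> median=17
Step 2: insert 42 -> lo=[17] (size 1, max 17) hi=[42] (size 1, min 42) -> median=29.5
Step 3: insert 16 -> lo=[16, 17] (size 2, max 17) hi=[42] (size 1, min 42) -> median=17
Step 4: insert 3 -> lo=[3, 16] (size 2, max 16) hi=[17, 42] (size 2, min 17) -> median=16.5
Step 5: insert 16 -> lo=[3, 16, 16] (size 3, max 16) hi=[17, 42] (size 2, min 17) -> median=16
Step 6: insert 17 -> lo=[3, 16, 16] (size 3, max 16) hi=[17, 17, 42] (size 3, min 17) -> median=16.5
Step 7: insert 37 -> lo=[3, 16, 16, 17] (size 4, max 17) hi=[17, 37, 42] (size 3, min 17) -> median=17
Step 8: insert 19 -> lo=[3, 16, 16, 17] (size 4, max 17) hi=[17, 19, 37, 42] (size 4, min 17) -> median=17
Step 9: insert 33 -> lo=[3, 16, 16, 17, 17] (size 5, max 17) hi=[19, 33, 37, 42] (size 4, min 19) -> median=17
Step 10: insert 13 -> lo=[3, 13, 16, 16, 17] (size 5, max 17) hi=[17, 19, 33, 37, 42] (size 5, min 17) -> median=17
Step 11: insert 18 -> lo=[3, 13, 16, 16, 17, 17] (size 6, max 17) hi=[18, 19, 33, 37, 42] (size 5, min 18) -> median=17
Step 12: insert 8 -> lo=[3, 8, 13, 16, 16, 17] (size 6, max 17) hi=[17, 18, 19, 33, 37, 42] (size 6, min 17) -> median=17
Step 13: insert 20 -> lo=[3, 8, 13, 16, 16, 17, 17] (size 7, max 17) hi=[18, 19, 20, 33, 37, 42] (size 6, min 18) -> median=17
Step 14: insert 33 -> lo=[3, 8, 13, 16, 16, 17, 17] (size 7, max 17) hi=[18, 19, 20, 33, 33, 37, 42] (size 7, min 18) -> median=17.5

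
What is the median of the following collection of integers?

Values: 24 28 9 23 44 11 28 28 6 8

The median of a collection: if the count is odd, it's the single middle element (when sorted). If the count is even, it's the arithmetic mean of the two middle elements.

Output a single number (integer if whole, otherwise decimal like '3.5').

Step 1: insert 24 -> lo=[24] (size 1, max 24) hi=[] (size 0) -> median=24
Step 2: insert 28 -> lo=[24] (size 1, max 24) hi=[28] (size 1, min 28) -> median=26
Step 3: insert 9 -> lo=[9, 24] (size 2, max 24) hi=[28] (size 1, min 28) -> median=24
Step 4: insert 23 -> lo=[9, 23] (size 2, max 23) hi=[24, 28] (size 2, min 24) -> median=23.5
Step 5: insert 44 -> lo=[9, 23, 24] (size 3, max 24) hi=[28, 44] (size 2, min 28) -> median=24
Step 6: insert 11 -> lo=[9, 11, 23] (size 3, max 23) hi=[24, 28, 44] (size 3, min 24) -> median=23.5
Step 7: insert 28 -> lo=[9, 11, 23, 24] (size 4, max 24) hi=[28, 28, 44] (size 3, min 28) -> median=24
Step 8: insert 28 -> lo=[9, 11, 23, 24] (size 4, max 24) hi=[28, 28, 28, 44] (size 4, min 28) -> median=26
Step 9: insert 6 -> lo=[6, 9, 11, 23, 24] (size 5, max 24) hi=[28, 28, 28, 44] (size 4, min 28) -> median=24
Step 10: insert 8 -> lo=[6, 8, 9, 11, 23] (size 5, max 23) hi=[24, 28, 28, 28, 44] (size 5, min 24) -> median=23.5

Answer: 23.5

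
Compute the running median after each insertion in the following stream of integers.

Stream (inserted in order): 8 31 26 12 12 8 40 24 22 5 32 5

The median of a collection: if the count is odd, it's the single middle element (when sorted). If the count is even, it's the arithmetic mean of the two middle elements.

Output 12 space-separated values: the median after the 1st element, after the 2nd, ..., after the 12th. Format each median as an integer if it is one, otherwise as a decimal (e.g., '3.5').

Answer: 8 19.5 26 19 12 12 12 18 22 17 22 17

Derivation:
Step 1: insert 8 -> lo=[8] (size 1, max 8) hi=[] (size 0) -> median=8
Step 2: insert 31 -> lo=[8] (size 1, max 8) hi=[31] (size 1, min 31) -> median=19.5
Step 3: insert 26 -> lo=[8, 26] (size 2, max 26) hi=[31] (size 1, min 31) -> median=26
Step 4: insert 12 -> lo=[8, 12] (size 2, max 12) hi=[26, 31] (size 2, min 26) -> median=19
Step 5: insert 12 -> lo=[8, 12, 12] (size 3, max 12) hi=[26, 31] (size 2, min 26) -> median=12
Step 6: insert 8 -> lo=[8, 8, 12] (size 3, max 12) hi=[12, 26, 31] (size 3, min 12) -> median=12
Step 7: insert 40 -> lo=[8, 8, 12, 12] (size 4, max 12) hi=[26, 31, 40] (size 3, min 26) -> median=12
Step 8: insert 24 -> lo=[8, 8, 12, 12] (size 4, max 12) hi=[24, 26, 31, 40] (size 4, min 24) -> median=18
Step 9: insert 22 -> lo=[8, 8, 12, 12, 22] (size 5, max 22) hi=[24, 26, 31, 40] (size 4, min 24) -> median=22
Step 10: insert 5 -> lo=[5, 8, 8, 12, 12] (size 5, max 12) hi=[22, 24, 26, 31, 40] (size 5, min 22) -> median=17
Step 11: insert 32 -> lo=[5, 8, 8, 12, 12, 22] (size 6, max 22) hi=[24, 26, 31, 32, 40] (size 5, min 24) -> median=22
Step 12: insert 5 -> lo=[5, 5, 8, 8, 12, 12] (size 6, max 12) hi=[22, 24, 26, 31, 32, 40] (size 6, min 22) -> median=17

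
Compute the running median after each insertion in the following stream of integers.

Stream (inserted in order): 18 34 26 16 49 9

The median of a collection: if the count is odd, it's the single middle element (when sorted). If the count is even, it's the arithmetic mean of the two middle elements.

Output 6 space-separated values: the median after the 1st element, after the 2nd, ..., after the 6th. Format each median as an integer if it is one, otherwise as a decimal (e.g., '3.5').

Answer: 18 26 26 22 26 22

Derivation:
Step 1: insert 18 -> lo=[18] (size 1, max 18) hi=[] (size 0) -> median=18
Step 2: insert 34 -> lo=[18] (size 1, max 18) hi=[34] (size 1, min 34) -> median=26
Step 3: insert 26 -> lo=[18, 26] (size 2, max 26) hi=[34] (size 1, min 34) -> median=26
Step 4: insert 16 -> lo=[16, 18] (size 2, max 18) hi=[26, 34] (size 2, min 26) -> median=22
Step 5: insert 49 -> lo=[16, 18, 26] (size 3, max 26) hi=[34, 49] (size 2, min 34) -> median=26
Step 6: insert 9 -> lo=[9, 16, 18] (size 3, max 18) hi=[26, 34, 49] (size 3, min 26) -> median=22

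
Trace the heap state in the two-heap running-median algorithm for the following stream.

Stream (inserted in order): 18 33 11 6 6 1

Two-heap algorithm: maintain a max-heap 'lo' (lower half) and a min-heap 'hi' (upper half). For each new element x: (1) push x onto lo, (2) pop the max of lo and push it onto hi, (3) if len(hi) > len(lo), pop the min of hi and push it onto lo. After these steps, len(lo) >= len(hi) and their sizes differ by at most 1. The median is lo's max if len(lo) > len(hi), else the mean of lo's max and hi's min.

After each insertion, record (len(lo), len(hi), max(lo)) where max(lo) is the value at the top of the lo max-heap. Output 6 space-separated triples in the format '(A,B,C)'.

Step 1: insert 18 -> lo=[18] hi=[] -> (len(lo)=1, len(hi)=0, max(lo)=18)
Step 2: insert 33 -> lo=[18] hi=[33] -> (len(lo)=1, len(hi)=1, max(lo)=18)
Step 3: insert 11 -> lo=[11, 18] hi=[33] -> (len(lo)=2, len(hi)=1, max(lo)=18)
Step 4: insert 6 -> lo=[6, 11] hi=[18, 33] -> (len(lo)=2, len(hi)=2, max(lo)=11)
Step 5: insert 6 -> lo=[6, 6, 11] hi=[18, 33] -> (len(lo)=3, len(hi)=2, max(lo)=11)
Step 6: insert 1 -> lo=[1, 6, 6] hi=[11, 18, 33] -> (len(lo)=3, len(hi)=3, max(lo)=6)

Answer: (1,0,18) (1,1,18) (2,1,18) (2,2,11) (3,2,11) (3,3,6)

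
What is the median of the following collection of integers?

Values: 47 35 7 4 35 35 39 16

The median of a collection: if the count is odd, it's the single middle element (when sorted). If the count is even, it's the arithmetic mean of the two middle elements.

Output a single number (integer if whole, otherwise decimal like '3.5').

Step 1: insert 47 -> lo=[47] (size 1, max 47) hi=[] (size 0) -> median=47
Step 2: insert 35 -> lo=[35] (size 1, max 35) hi=[47] (size 1, min 47) -> median=41
Step 3: insert 7 -> lo=[7, 35] (size 2, max 35) hi=[47] (size 1, min 47) -> median=35
Step 4: insert 4 -> lo=[4, 7] (size 2, max 7) hi=[35, 47] (size 2, min 35) -> median=21
Step 5: insert 35 -> lo=[4, 7, 35] (size 3, max 35) hi=[35, 47] (size 2, min 35) -> median=35
Step 6: insert 35 -> lo=[4, 7, 35] (size 3, max 35) hi=[35, 35, 47] (size 3, min 35) -> median=35
Step 7: insert 39 -> lo=[4, 7, 35, 35] (size 4, max 35) hi=[35, 39, 47] (size 3, min 35) -> median=35
Step 8: insert 16 -> lo=[4, 7, 16, 35] (size 4, max 35) hi=[35, 35, 39, 47] (size 4, min 35) -> median=35

Answer: 35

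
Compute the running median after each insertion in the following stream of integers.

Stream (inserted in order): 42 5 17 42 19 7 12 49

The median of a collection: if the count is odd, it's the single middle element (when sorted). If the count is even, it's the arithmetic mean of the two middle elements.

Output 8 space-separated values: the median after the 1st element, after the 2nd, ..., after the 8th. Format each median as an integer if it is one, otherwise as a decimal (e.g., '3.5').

Answer: 42 23.5 17 29.5 19 18 17 18

Derivation:
Step 1: insert 42 -> lo=[42] (size 1, max 42) hi=[] (size 0) -> median=42
Step 2: insert 5 -> lo=[5] (size 1, max 5) hi=[42] (size 1, min 42) -> median=23.5
Step 3: insert 17 -> lo=[5, 17] (size 2, max 17) hi=[42] (size 1, min 42) -> median=17
Step 4: insert 42 -> lo=[5, 17] (size 2, max 17) hi=[42, 42] (size 2, min 42) -> median=29.5
Step 5: insert 19 -> lo=[5, 17, 19] (size 3, max 19) hi=[42, 42] (size 2, min 42) -> median=19
Step 6: insert 7 -> lo=[5, 7, 17] (size 3, max 17) hi=[19, 42, 42] (size 3, min 19) -> median=18
Step 7: insert 12 -> lo=[5, 7, 12, 17] (size 4, max 17) hi=[19, 42, 42] (size 3, min 19) -> median=17
Step 8: insert 49 -> lo=[5, 7, 12, 17] (size 4, max 17) hi=[19, 42, 42, 49] (size 4, min 19) -> median=18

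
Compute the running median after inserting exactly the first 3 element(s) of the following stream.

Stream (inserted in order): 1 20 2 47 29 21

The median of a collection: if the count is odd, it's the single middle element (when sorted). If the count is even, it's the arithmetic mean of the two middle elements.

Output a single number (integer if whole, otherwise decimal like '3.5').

Step 1: insert 1 -> lo=[1] (size 1, max 1) hi=[] (size 0) -> median=1
Step 2: insert 20 -> lo=[1] (size 1, max 1) hi=[20] (size 1, min 20) -> median=10.5
Step 3: insert 2 -> lo=[1, 2] (size 2, max 2) hi=[20] (size 1, min 20) -> median=2

Answer: 2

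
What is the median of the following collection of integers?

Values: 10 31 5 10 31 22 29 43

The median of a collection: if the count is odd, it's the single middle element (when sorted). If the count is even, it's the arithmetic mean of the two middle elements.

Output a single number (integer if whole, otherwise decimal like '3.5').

Answer: 25.5

Derivation:
Step 1: insert 10 -> lo=[10] (size 1, max 10) hi=[] (size 0) -> median=10
Step 2: insert 31 -> lo=[10] (size 1, max 10) hi=[31] (size 1, min 31) -> median=20.5
Step 3: insert 5 -> lo=[5, 10] (size 2, max 10) hi=[31] (size 1, min 31) -> median=10
Step 4: insert 10 -> lo=[5, 10] (size 2, max 10) hi=[10, 31] (size 2, min 10) -> median=10
Step 5: insert 31 -> lo=[5, 10, 10] (size 3, max 10) hi=[31, 31] (size 2, min 31) -> median=10
Step 6: insert 22 -> lo=[5, 10, 10] (size 3, max 10) hi=[22, 31, 31] (size 3, min 22) -> median=16
Step 7: insert 29 -> lo=[5, 10, 10, 22] (size 4, max 22) hi=[29, 31, 31] (size 3, min 29) -> median=22
Step 8: insert 43 -> lo=[5, 10, 10, 22] (size 4, max 22) hi=[29, 31, 31, 43] (size 4, min 29) -> median=25.5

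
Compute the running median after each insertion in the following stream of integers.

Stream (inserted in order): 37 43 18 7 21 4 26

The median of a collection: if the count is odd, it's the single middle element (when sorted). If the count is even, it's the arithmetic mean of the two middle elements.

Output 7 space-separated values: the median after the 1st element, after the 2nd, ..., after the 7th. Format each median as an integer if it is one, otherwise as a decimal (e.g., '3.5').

Answer: 37 40 37 27.5 21 19.5 21

Derivation:
Step 1: insert 37 -> lo=[37] (size 1, max 37) hi=[] (size 0) -> median=37
Step 2: insert 43 -> lo=[37] (size 1, max 37) hi=[43] (size 1, min 43) -> median=40
Step 3: insert 18 -> lo=[18, 37] (size 2, max 37) hi=[43] (size 1, min 43) -> median=37
Step 4: insert 7 -> lo=[7, 18] (size 2, max 18) hi=[37, 43] (size 2, min 37) -> median=27.5
Step 5: insert 21 -> lo=[7, 18, 21] (size 3, max 21) hi=[37, 43] (size 2, min 37) -> median=21
Step 6: insert 4 -> lo=[4, 7, 18] (size 3, max 18) hi=[21, 37, 43] (size 3, min 21) -> median=19.5
Step 7: insert 26 -> lo=[4, 7, 18, 21] (size 4, max 21) hi=[26, 37, 43] (size 3, min 26) -> median=21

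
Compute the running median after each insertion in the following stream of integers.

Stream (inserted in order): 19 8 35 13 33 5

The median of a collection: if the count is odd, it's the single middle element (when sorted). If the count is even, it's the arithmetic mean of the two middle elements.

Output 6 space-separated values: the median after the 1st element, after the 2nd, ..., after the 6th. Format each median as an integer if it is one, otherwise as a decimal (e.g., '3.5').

Answer: 19 13.5 19 16 19 16

Derivation:
Step 1: insert 19 -> lo=[19] (size 1, max 19) hi=[] (size 0) -> median=19
Step 2: insert 8 -> lo=[8] (size 1, max 8) hi=[19] (size 1, min 19) -> median=13.5
Step 3: insert 35 -> lo=[8, 19] (size 2, max 19) hi=[35] (size 1, min 35) -> median=19
Step 4: insert 13 -> lo=[8, 13] (size 2, max 13) hi=[19, 35] (size 2, min 19) -> median=16
Step 5: insert 33 -> lo=[8, 13, 19] (size 3, max 19) hi=[33, 35] (size 2, min 33) -> median=19
Step 6: insert 5 -> lo=[5, 8, 13] (size 3, max 13) hi=[19, 33, 35] (size 3, min 19) -> median=16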